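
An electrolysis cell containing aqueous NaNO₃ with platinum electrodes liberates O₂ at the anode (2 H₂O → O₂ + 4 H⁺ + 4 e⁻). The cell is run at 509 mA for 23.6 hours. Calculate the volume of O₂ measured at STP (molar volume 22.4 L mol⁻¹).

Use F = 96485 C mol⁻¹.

2.51 L

Q = I·t = 0.5090 A × 84960 s = 43240 C.
n(e⁻) = Q/F = 43240 / 96485 = 0.4482 mol.
4 electrons are transferred per O₂ molecule, so n(O₂) = 0.4482 / 4 = 0.1121 mol.
V = n × V_m = 0.1121 × 22.4 = 2.51 L.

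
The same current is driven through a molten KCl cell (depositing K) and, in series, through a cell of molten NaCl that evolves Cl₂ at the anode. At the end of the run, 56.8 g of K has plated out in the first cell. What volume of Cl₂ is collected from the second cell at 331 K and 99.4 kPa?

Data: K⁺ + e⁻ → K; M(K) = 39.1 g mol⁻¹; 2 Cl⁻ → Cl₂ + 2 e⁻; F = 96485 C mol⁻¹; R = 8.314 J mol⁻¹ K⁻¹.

20.1 L

n(K) = 56.8 / 39.1 = 1.453 mol, so n(e⁻) = 1 × 1.453 = 1.453 mol.
The cells are in series, so the same 1.453 mol of electrons passes through the second cell.
2 Cl⁻ → Cl₂ + 2 e⁻ — 2 mol e⁻ per mol Cl₂, so n(Cl₂) = 1.453/2 = 0.7263 mol.
V = nRT/P = (0.7263 × 8.314 × 331) / (99.4 × 10³) = 0.0201 m³ = 20.1 L.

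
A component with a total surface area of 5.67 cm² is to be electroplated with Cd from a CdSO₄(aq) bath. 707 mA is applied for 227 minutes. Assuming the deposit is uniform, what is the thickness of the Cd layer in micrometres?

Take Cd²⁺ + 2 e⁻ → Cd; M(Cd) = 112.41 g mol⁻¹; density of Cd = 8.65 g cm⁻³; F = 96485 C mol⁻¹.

Q = I·t = 0.7070 × 13620 = 9629 C; n(e⁻) = 0.09980 mol.
n(Cd) = n(e⁻)/2 = 0.04990 mol, so m = 0.04990 × 112.41 = 5.609 g.
Volume = m/ρ = 5.609 / 8.65 = 0.6485 cm³.
Thickness = V/A = 0.6485 / 5.67 = 0.114 cm = 1140 μm.

1140 μm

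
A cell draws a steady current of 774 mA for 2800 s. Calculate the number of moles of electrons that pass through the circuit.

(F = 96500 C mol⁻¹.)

Q = I·t = 0.7740 A × 2800.0 s = 2167 C.
n(e⁻) = Q/F = 2167 / 96500 = 0.0225 mol.

0.0225 mol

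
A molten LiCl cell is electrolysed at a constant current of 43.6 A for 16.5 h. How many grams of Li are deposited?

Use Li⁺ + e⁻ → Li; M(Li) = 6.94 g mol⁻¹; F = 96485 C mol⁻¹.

186 g

Q = I·t = 43.60 A × 59400 s = 2590000 C.
n(e⁻) = Q/F = 2590000 / 96485 = 26.84 mol.
Li⁺ + e⁻ → Li, so n(Li) = n(e⁻)/1 = 26.84 mol.
m = n·M = 26.84 × 6.94 = 186 g.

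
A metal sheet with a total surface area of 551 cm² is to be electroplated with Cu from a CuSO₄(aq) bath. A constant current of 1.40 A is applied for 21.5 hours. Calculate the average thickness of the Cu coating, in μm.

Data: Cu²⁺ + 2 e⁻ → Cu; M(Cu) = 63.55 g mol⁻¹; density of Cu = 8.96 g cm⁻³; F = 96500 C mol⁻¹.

Q = I·t = 1.400 × 77400 = 108400 C; n(e⁻) = 1.123 mol.
n(Cu) = n(e⁻)/2 = 0.5615 mol, so m = 0.5615 × 63.55 = 35.68 g.
Volume = m/ρ = 35.68 / 8.96 = 3.982 cm³.
Thickness = V/A = 3.982 / 551 = 0.00723 cm = 72.3 μm.

72.3 μm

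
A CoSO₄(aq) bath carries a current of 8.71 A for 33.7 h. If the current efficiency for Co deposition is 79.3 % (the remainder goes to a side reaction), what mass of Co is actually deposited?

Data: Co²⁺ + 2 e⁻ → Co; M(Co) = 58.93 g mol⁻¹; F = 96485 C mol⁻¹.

256 g

Q = I·t = 8.710 × 121320 = 1057000 C.
n(e⁻) = 1057000/96485 = 10.95 mol; theoretically n(Co) = 10.95/2 = 5.476 mol, m_theo = 322.7 g.
At 79.3 % efficiency, m_actual = 0.793 × 322.7 = 256 g.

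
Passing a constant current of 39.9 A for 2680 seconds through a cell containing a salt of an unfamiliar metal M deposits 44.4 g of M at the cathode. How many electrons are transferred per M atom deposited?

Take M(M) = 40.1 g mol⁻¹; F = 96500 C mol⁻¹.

1

Q = I·t = 39.90 A × 2680.0 s = 106900 C, so n(e⁻) = 106900/96500 = 1.108 mol.
n(M) deposited = 44.4 / 40.1 = 1.107 mol.
Electrons per atom = n(e⁻)/n(M) = 1.108 / 1.107 = 1.00 ≈ 1, so the ion is M⁺.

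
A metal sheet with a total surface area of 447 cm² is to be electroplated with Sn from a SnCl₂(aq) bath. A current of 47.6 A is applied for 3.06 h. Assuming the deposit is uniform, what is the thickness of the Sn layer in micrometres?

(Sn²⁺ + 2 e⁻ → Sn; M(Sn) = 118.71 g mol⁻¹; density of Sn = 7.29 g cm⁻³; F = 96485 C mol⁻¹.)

990 μm

Q = I·t = 47.60 × 11016 = 524400 C; n(e⁻) = 5.435 mol.
n(Sn) = n(e⁻)/2 = 2.717 mol, so m = 2.717 × 118.71 = 322.6 g.
Volume = m/ρ = 322.6 / 7.29 = 44.25 cm³.
Thickness = V/A = 44.25 / 447 = 0.0990 cm = 990 μm.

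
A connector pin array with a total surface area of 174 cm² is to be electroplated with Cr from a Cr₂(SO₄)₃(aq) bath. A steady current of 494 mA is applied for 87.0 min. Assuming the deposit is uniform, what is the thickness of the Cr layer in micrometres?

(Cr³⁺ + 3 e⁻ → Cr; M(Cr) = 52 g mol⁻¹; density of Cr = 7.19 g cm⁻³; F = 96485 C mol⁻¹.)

3.70 μm

Q = I·t = 0.4940 × 5220.0 = 2579 C; n(e⁻) = 0.02673 mol.
n(Cr) = n(e⁻)/3 = 0.008909 mol, so m = 0.008909 × 52 = 0.4633 g.
Volume = m/ρ = 0.4633 / 7.19 = 0.06443 cm³.
Thickness = V/A = 0.06443 / 174 = 3.70 × 10⁻⁴ cm = 3.70 μm.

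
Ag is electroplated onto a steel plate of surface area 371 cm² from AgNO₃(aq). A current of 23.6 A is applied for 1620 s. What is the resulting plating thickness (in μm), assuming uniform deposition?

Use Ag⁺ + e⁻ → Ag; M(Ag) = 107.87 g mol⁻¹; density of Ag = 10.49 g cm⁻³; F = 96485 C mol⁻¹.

Q = I·t = 23.60 × 1620.0 = 38230 C; n(e⁻) = 0.3962 mol.
n(Ag) = n(e⁻)/1 = 0.3962 mol, so m = 0.3962 × 107.87 = 42.74 g.
Volume = m/ρ = 42.74 / 10.49 = 4.075 cm³.
Thickness = V/A = 4.075 / 371 = 0.0110 cm = 110 μm.

110 μm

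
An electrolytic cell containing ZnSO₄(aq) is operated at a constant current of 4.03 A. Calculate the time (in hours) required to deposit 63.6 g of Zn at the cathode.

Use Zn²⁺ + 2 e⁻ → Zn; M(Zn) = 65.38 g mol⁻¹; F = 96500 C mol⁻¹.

n(Zn) = m/M = 63.6 / 65.38 = 0.9728 mol.
Each Zn atom requires 2 electrons, so n(e⁻) = 2 × 0.9728 = 1.946 mol.
Q = n(e⁻)·F = 1.946 × 96500 = 187700 C.
t = Q/I = 187700 / 4.030 A = 46590 s = 12.9 h.

12.9 h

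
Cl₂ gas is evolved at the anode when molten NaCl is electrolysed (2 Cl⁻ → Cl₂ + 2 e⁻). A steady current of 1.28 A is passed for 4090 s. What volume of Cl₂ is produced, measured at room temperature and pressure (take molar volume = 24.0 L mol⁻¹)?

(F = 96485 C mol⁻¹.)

0.651 L

Q = I·t = 1.280 A × 4090.0 s = 5235 C.
n(e⁻) = Q/F = 5235 / 96485 = 0.05426 mol.
2 electrons are transferred per Cl₂ molecule, so n(Cl₂) = 0.05426 / 2 = 0.02713 mol.
V = n × V_m = 0.02713 × 24.0 = 0.651 L.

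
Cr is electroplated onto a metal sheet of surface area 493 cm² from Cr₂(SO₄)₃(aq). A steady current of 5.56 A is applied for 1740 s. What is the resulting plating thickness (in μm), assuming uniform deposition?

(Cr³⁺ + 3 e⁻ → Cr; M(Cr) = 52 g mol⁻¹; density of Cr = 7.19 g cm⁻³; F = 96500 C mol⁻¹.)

4.90 μm

Q = I·t = 5.560 × 1740.0 = 9674 C; n(e⁻) = 0.1003 mol.
n(Cr) = n(e⁻)/3 = 0.03342 mol, so m = 0.03342 × 52 = 1.738 g.
Volume = m/ρ = 1.738 / 7.19 = 0.2417 cm³.
Thickness = V/A = 0.2417 / 493 = 4.90 × 10⁻⁴ cm = 4.90 μm.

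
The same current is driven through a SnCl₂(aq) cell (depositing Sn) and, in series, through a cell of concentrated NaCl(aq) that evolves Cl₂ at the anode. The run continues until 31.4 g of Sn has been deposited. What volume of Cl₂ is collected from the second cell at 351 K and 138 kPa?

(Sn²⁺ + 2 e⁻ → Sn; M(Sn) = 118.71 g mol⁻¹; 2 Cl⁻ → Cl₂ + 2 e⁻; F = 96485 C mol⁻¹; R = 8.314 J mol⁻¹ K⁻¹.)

5.59 L

n(Sn) = 31.4 / 118.71 = 0.2645 mol, so n(e⁻) = 2 × 0.2645 = 0.5290 mol.
The cells are in series, so the same 0.5290 mol of electrons passes through the second cell.
2 Cl⁻ → Cl₂ + 2 e⁻ — 2 mol e⁻ per mol Cl₂, so n(Cl₂) = 0.5290/2 = 0.2645 mol.
V = nRT/P = (0.2645 × 8.314 × 351) / (138 × 10³) = 0.00559 m³ = 5.59 L.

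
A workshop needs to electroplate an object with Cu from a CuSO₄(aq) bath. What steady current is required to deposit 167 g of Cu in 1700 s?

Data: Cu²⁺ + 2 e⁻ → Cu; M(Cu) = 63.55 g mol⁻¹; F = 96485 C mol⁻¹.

298 A

n(Cu) = 167 / 63.55 = 2.628 mol.
n(e⁻) = 2 × 2.628 = 5.256 mol.
Q = n(e⁻)·F = 5.256 × 96485 = 507100 C.
I = Q/t = 507100 / 1700.0 s = 298 A.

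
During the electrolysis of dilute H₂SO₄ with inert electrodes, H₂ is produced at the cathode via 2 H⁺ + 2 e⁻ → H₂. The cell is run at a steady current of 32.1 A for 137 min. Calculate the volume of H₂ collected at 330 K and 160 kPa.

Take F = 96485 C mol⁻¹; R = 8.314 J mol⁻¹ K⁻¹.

23.4 L

Q = I·t = 32.10 A × 8220.0 s = 263900 C.
n(e⁻) = Q/F = 263900 / 96485 = 2.735 mol.
2 electrons are transferred per H₂ molecule, so n(H₂) = 2.735 / 2 = 1.367 mol.
V = nRT/P = (1.367 × 8.314 × 330) / (160 × 10³ Pa) = 0.0234 m³ = 23.4 L.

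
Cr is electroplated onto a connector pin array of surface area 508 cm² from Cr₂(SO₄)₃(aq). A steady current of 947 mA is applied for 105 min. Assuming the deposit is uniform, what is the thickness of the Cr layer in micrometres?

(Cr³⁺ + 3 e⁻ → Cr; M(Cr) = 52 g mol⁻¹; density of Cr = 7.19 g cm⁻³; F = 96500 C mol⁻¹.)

2.93 μm

Q = I·t = 0.9470 × 6300.0 = 5966 C; n(e⁻) = 0.06182 mol.
n(Cr) = n(e⁻)/3 = 0.02061 mol, so m = 0.02061 × 52 = 1.072 g.
Volume = m/ρ = 1.072 / 7.19 = 0.1490 cm³.
Thickness = V/A = 0.1490 / 508 = 2.93 × 10⁻⁴ cm = 2.93 μm.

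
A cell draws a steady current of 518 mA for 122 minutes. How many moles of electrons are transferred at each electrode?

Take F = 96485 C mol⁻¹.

0.0393 mol

Q = I·t = 0.5180 A × 7320.0 s = 3792 C.
n(e⁻) = Q/F = 3792 / 96485 = 0.0393 mol.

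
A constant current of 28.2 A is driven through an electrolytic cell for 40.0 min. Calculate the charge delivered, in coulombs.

67700 C

Q = I·t = 28.20 A × 2400.0 s = 67700 C.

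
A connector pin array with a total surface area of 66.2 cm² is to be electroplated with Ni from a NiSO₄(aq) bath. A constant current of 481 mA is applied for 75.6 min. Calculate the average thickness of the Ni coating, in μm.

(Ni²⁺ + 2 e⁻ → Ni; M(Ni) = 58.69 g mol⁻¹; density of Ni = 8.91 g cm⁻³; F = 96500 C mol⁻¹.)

11.2 μm

Q = I·t = 0.4810 × 4536.0 = 2182 C; n(e⁻) = 0.02261 mol.
n(Ni) = n(e⁻)/2 = 0.01130 mol, so m = 0.01130 × 58.69 = 0.6635 g.
Volume = m/ρ = 0.6635 / 8.91 = 0.07446 cm³.
Thickness = V/A = 0.07446 / 66.2 = 0.00112 cm = 11.2 μm.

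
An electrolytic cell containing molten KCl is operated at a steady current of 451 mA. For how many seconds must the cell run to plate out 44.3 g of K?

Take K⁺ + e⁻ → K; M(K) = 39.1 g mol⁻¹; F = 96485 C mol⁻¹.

n(K) = m/M = 44.3 / 39.1 = 1.133 mol.
Each K atom requires 1 electron, so n(e⁻) = 1 × 1.133 = 1.133 mol.
Q = n(e⁻)·F = 1.133 × 96485 = 109300 C.
t = Q/I = 109300 / 0.4510 A = 242400 s.

2.42 × 10⁵ s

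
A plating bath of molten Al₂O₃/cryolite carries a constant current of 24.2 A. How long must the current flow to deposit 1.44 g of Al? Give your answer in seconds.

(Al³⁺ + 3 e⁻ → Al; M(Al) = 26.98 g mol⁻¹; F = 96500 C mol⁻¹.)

638 s

n(Al) = m/M = 1.44 / 26.98 = 0.05337 mol.
Each Al atom requires 3 electrons, so n(e⁻) = 3 × 0.05337 = 0.1601 mol.
Q = n(e⁻)·F = 0.1601 × 96500 = 15450 C.
t = Q/I = 15450 / 24.20 A = 638.5 s.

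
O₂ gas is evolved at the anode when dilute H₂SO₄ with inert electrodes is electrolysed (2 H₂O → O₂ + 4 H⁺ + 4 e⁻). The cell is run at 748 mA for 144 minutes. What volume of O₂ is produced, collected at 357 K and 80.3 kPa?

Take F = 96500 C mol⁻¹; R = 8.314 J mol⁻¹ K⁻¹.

Q = I·t = 0.7480 A × 8640.0 s = 6463 C.
n(e⁻) = Q/F = 6463 / 96500 = 0.06697 mol.
4 electrons are transferred per O₂ molecule, so n(O₂) = 0.06697 / 4 = 0.01674 mol.
V = nRT/P = (0.01674 × 8.314 × 357) / (80.3 × 10³ Pa) = 6.19 × 10⁻⁴ m³ = 0.619 L.

0.619 L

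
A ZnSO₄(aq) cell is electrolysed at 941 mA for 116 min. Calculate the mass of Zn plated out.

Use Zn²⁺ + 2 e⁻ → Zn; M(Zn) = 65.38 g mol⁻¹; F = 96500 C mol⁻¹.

2.22 g

Q = I·t = 0.9410 A × 6960.0 s = 6549 C.
n(e⁻) = Q/F = 6549 / 96500 = 0.06787 mol.
Zn²⁺ + 2 e⁻ → Zn, so n(Zn) = n(e⁻)/2 = 0.03393 mol.
m = n·M = 0.03393 × 65.38 = 2.22 g.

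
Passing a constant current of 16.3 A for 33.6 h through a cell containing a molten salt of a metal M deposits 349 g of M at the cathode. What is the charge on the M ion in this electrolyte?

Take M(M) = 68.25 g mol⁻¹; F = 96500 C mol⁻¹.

Q = I·t = 16.30 A × 120960 s = 1972000 C, so n(e⁻) = 1972000/96500 = 20.43 mol.
n(M) deposited = 349 / 68.25 = 5.114 mol.
Electrons per atom = n(e⁻)/n(M) = 20.43 / 5.114 = 4.00 ≈ 4, so the ion is M⁴⁺.

+4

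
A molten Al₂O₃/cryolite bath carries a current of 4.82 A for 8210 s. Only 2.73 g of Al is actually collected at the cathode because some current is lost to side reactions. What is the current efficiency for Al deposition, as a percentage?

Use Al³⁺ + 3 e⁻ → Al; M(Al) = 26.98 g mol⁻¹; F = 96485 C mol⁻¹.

Q = I·t = 4.820 × 8210.0 = 39570 C; n(e⁻) = 39570/96485 = 0.4101 mol.
Theoretical n(Al) = n(e⁻)/3 = 0.1367 mol, i.e. m_theo = 0.1367 × 26.98 = 3.689 g.
Efficiency = m_actual / m_theo = 2.73 / 3.689 = 74.0 %.

74.0 %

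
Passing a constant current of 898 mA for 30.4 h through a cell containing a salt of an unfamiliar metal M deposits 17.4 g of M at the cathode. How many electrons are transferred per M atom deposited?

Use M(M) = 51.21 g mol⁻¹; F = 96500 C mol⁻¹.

Q = I·t = 0.8980 A × 109440 s = 98280 C, so n(e⁻) = 98280/96500 = 1.018 mol.
n(M) deposited = 17.4 / 51.21 = 0.3398 mol.
Electrons per atom = n(e⁻)/n(M) = 1.018 / 0.3398 = 3.00 ≈ 3, so the ion is M³⁺.

3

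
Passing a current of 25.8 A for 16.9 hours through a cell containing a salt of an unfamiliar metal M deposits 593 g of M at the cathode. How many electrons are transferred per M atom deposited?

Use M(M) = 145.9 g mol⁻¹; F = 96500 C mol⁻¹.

Q = I·t = 25.80 A × 60840 s = 1570000 C, so n(e⁻) = 1570000/96500 = 16.27 mol.
n(M) deposited = 593 / 145.9 = 4.064 mol.
Electrons per atom = n(e⁻)/n(M) = 16.27 / 4.064 = 4.00 ≈ 4, so the ion is M⁴⁺.

4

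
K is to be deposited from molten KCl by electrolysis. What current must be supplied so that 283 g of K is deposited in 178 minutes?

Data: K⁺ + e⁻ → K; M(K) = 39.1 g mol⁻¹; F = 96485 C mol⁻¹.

65.4 A

n(K) = 283 / 39.1 = 7.238 mol.
n(e⁻) = 1 × 7.238 = 7.238 mol.
Q = n(e⁻)·F = 7.238 × 96485 = 698300 C.
I = Q/t = 698300 / 10680 s = 65.4 A.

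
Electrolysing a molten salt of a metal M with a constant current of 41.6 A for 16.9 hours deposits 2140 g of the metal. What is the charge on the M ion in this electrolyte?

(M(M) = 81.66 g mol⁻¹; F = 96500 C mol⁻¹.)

Q = I·t = 41.60 A × 60840 s = 2531000 C, so n(e⁻) = 2531000/96500 = 26.23 mol.
n(M) deposited = 2140 / 81.66 = 26.21 mol.
Electrons per atom = n(e⁻)/n(M) = 26.23 / 26.21 = 1.00 ≈ 1, so the ion is M⁺.

+1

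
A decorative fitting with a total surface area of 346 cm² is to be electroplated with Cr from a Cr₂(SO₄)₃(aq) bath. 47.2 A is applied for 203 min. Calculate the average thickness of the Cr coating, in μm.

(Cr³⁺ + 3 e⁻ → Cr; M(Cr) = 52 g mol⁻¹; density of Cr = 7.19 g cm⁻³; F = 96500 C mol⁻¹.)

Q = I·t = 47.20 × 12180 = 574900 C; n(e⁻) = 5.957 mol.
n(Cr) = n(e⁻)/3 = 1.986 mol, so m = 1.986 × 52 = 103.3 g.
Volume = m/ρ = 103.3 / 7.19 = 14.36 cm³.
Thickness = V/A = 14.36 / 346 = 0.0415 cm = 415 μm.

415 μm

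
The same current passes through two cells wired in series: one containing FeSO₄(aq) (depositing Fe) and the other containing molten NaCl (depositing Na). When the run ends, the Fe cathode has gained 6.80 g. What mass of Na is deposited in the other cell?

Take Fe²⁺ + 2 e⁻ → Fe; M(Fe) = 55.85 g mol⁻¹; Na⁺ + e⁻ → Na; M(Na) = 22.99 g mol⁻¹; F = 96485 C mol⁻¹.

5.60 g

n(Fe) = 6.80 / 55.85 = 0.1218 mol.
Since Fe²⁺ + 2 e⁻ → Fe, n(e⁻) passed = 2 × 0.1218 = 0.2435 mol.
Cells in series carry the same charge, so the same 0.2435 mol of electrons passes through cell 2.
Na⁺ + e⁻ → Na, so n(Na) = 0.2435 / 1 = 0.2435 mol.
m(Na) = 0.2435 × 22.99 = 5.60 g.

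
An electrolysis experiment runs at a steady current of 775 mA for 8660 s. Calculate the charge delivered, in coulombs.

Q = I·t = 0.7750 A × 8660.0 s = 6710 C.

6710 C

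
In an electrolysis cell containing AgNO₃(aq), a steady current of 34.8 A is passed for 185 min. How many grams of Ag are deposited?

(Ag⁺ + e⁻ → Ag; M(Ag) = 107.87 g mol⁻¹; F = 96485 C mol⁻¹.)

Q = I·t = 34.80 A × 11100 s = 386300 C.
n(e⁻) = Q/F = 386300 / 96485 = 4.004 mol.
Ag⁺ + e⁻ → Ag, so n(Ag) = n(e⁻)/1 = 4.004 mol.
m = n·M = 4.004 × 107.87 = 432 g.

432 g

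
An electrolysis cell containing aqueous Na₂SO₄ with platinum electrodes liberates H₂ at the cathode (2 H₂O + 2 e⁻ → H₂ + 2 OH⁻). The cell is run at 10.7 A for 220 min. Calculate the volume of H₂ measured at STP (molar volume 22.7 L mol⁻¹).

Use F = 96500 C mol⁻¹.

Q = I·t = 10.70 A × 13200 s = 141200 C.
n(e⁻) = Q/F = 141200 / 96500 = 1.464 mol.
2 electrons are transferred per H₂ molecule, so n(H₂) = 1.464 / 2 = 0.7318 mol.
V = n × V_m = 0.7318 × 22.7 = 16.6 L.

16.6 L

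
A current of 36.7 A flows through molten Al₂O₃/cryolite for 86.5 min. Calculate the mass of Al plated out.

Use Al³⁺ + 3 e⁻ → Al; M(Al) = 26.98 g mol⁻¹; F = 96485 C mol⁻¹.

17.8 g

Q = I·t = 36.70 A × 5190.0 s = 190500 C.
n(e⁻) = Q/F = 190500 / 96485 = 1.974 mol.
Al³⁺ + 3 e⁻ → Al, so n(Al) = n(e⁻)/3 = 0.6580 mol.
m = n·M = 0.6580 × 26.98 = 17.8 g.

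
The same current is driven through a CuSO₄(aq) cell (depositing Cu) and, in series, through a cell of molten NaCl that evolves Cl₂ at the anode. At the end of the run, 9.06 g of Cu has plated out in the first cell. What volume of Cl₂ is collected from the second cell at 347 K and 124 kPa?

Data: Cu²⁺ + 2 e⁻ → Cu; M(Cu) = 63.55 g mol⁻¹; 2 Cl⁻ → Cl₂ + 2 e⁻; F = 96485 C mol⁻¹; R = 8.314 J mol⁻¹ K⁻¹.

n(Cu) = 9.06 / 63.55 = 0.1426 mol, so n(e⁻) = 2 × 0.1426 = 0.2851 mol.
The cells are in series, so the same 0.2851 mol of electrons passes through the second cell.
2 Cl⁻ → Cl₂ + 2 e⁻ — 2 mol e⁻ per mol Cl₂, so n(Cl₂) = 0.2851/2 = 0.1426 mol.
V = nRT/P = (0.1426 × 8.314 × 347) / (124 × 10³) = 0.00332 m³ = 3.32 L.

3.32 L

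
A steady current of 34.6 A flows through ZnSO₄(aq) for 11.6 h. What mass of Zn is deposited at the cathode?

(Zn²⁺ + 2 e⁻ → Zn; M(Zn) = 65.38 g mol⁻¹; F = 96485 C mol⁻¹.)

Q = I·t = 34.60 A × 41760 s = 1445000 C.
n(e⁻) = Q/F = 1445000 / 96485 = 14.98 mol.
Zn²⁺ + 2 e⁻ → Zn, so n(Zn) = n(e⁻)/2 = 7.488 mol.
m = n·M = 7.488 × 65.38 = 490 g.

490 g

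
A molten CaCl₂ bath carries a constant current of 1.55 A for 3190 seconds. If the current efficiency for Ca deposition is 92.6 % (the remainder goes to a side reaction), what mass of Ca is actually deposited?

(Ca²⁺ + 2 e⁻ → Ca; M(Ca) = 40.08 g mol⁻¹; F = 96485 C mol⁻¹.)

Q = I·t = 1.550 × 3190.0 = 4944 C.
n(e⁻) = 4944/96485 = 0.05125 mol; theoretically n(Ca) = 0.05125/2 = 0.02562 mol, m_theo = 1.027 g.
At 92.6 % efficiency, m_actual = 0.926 × 1.027 = 0.951 g.

0.951 g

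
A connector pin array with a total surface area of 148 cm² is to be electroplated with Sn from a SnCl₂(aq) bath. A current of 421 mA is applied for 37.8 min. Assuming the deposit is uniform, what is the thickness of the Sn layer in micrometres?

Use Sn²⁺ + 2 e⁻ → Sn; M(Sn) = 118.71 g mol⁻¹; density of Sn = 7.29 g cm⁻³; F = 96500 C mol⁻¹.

Q = I·t = 0.4210 × 2268.0 = 954.8 C; n(e⁻) = 0.009895 mol.
n(Sn) = n(e⁻)/2 = 0.004947 mol, so m = 0.004947 × 118.71 = 0.5873 g.
Volume = m/ρ = 0.5873 / 7.29 = 0.08056 cm³.
Thickness = V/A = 0.08056 / 148 = 5.44 × 10⁻⁴ cm = 5.44 μm.

5.44 μm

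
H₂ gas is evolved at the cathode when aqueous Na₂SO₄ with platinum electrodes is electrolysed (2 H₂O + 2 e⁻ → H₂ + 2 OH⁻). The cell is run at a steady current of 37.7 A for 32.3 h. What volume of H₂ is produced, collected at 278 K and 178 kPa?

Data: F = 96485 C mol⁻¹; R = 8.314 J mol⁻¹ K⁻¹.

Q = I·t = 37.70 A × 116280 s = 4384000 C.
n(e⁻) = Q/F = 4384000 / 96485 = 45.43 mol.
2 electrons are transferred per H₂ molecule, so n(H₂) = 45.43 / 2 = 22.72 mol.
V = nRT/P = (22.72 × 8.314 × 278) / (178 × 10³ Pa) = 0.295 m³ = 295 L.

295 L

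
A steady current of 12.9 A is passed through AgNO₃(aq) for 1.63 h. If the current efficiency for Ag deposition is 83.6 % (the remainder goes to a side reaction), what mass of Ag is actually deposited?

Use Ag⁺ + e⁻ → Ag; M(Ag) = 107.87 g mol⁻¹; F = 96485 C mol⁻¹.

Q = I·t = 12.90 × 5868.0 = 75700 C.
n(e⁻) = 75700/96485 = 0.7845 mol; theoretically n(Ag) = 0.7845/1 = 0.7845 mol, m_theo = 84.63 g.
At 83.6 % efficiency, m_actual = 0.836 × 84.63 = 70.8 g.

70.8 g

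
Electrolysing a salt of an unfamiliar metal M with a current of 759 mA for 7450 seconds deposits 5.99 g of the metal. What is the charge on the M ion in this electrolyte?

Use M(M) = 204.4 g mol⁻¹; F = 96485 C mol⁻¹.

+2

Q = I·t = 0.7590 A × 7450.0 s = 5655 C, so n(e⁻) = 5655/96485 = 0.05861 mol.
n(M) deposited = 5.99 / 204.4 = 0.02931 mol.
Electrons per atom = n(e⁻)/n(M) = 0.05861 / 0.02931 = 2.00 ≈ 2, so the ion is M²⁺.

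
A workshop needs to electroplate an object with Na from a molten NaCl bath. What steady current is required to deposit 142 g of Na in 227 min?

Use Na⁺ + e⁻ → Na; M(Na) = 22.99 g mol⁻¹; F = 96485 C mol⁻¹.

n(Na) = 142 / 22.99 = 6.177 mol.
n(e⁻) = 1 × 6.177 = 6.177 mol.
Q = n(e⁻)·F = 6.177 × 96485 = 595900 C.
I = Q/t = 595900 / 13620 s = 43.8 A.

43.8 A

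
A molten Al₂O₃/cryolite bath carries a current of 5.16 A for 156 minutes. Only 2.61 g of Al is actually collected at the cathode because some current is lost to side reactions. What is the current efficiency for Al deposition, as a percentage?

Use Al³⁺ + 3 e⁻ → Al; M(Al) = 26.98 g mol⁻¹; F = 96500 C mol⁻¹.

Q = I·t = 5.160 × 9360.0 = 48300 C; n(e⁻) = 48300/96500 = 0.5005 mol.
Theoretical n(Al) = n(e⁻)/3 = 0.1668 mol, i.e. m_theo = 0.1668 × 26.98 = 4.501 g.
Efficiency = m_actual / m_theo = 2.61 / 4.501 = 58.0 %.

58.0 %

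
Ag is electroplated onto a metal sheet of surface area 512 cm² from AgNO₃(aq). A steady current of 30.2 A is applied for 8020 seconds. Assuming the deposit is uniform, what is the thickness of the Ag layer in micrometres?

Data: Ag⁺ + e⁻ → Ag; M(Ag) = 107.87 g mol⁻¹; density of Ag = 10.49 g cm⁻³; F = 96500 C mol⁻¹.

Q = I·t = 30.20 × 8020.0 = 242200 C; n(e⁻) = 2.510 mol.
n(Ag) = n(e⁻)/1 = 2.510 mol, so m = 2.510 × 107.87 = 270.7 g.
Volume = m/ρ = 270.7 / 10.49 = 25.81 cm³.
Thickness = V/A = 25.81 / 512 = 0.0504 cm = 504 μm.

504 μm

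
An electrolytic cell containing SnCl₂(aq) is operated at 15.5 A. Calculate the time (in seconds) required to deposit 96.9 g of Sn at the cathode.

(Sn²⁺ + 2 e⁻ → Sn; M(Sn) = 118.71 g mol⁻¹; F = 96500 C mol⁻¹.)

n(Sn) = m/M = 96.9 / 118.71 = 0.8163 mol.
Each Sn atom requires 2 electrons, so n(e⁻) = 2 × 0.8163 = 1.633 mol.
Q = n(e⁻)·F = 1.633 × 96500 = 157500 C.
t = Q/I = 157500 / 15.50 A = 10160 s.

10200 s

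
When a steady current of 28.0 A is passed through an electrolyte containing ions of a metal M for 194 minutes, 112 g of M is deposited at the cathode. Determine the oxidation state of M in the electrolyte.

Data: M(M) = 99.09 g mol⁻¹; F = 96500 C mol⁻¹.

+3

Q = I·t = 28.00 A × 11640 s = 325900 C, so n(e⁻) = 325900/96500 = 3.377 mol.
n(M) deposited = 112 / 99.09 = 1.130 mol.
Electrons per atom = n(e⁻)/n(M) = 3.377 / 1.130 = 2.99 ≈ 3, so the ion is M³⁺.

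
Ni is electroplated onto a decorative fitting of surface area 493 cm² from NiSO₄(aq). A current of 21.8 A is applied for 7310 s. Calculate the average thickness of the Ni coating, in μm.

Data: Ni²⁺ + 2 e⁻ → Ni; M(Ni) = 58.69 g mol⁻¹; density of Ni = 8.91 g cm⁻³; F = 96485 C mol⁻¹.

110 μm

Q = I·t = 21.80 × 7310.0 = 159400 C; n(e⁻) = 1.652 mol.
n(Ni) = n(e⁻)/2 = 0.8258 mol, so m = 0.8258 × 58.69 = 48.47 g.
Volume = m/ρ = 48.47 / 8.91 = 5.440 cm³.
Thickness = V/A = 5.440 / 493 = 0.0110 cm = 110 μm.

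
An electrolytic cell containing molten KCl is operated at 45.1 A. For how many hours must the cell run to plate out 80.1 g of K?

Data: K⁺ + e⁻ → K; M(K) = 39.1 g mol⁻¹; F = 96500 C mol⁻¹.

1.22 h

n(K) = m/M = 80.1 / 39.1 = 2.049 mol.
Each K atom requires 1 electron, so n(e⁻) = 1 × 2.049 = 2.049 mol.
Q = n(e⁻)·F = 2.049 × 96500 = 197700 C.
t = Q/I = 197700 / 45.10 A = 4383 s = 1.22 h.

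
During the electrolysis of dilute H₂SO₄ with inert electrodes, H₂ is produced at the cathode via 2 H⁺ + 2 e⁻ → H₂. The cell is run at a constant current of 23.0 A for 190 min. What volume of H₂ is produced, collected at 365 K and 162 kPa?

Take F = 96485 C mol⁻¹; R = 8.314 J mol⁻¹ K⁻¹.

25.5 L

Q = I·t = 23.00 A × 11400 s = 262200 C.
n(e⁻) = Q/F = 262200 / 96485 = 2.718 mol.
2 electrons are transferred per H₂ molecule, so n(H₂) = 2.718 / 2 = 1.359 mol.
V = nRT/P = (1.359 × 8.314 × 365) / (162 × 10³ Pa) = 0.0255 m³ = 25.5 L.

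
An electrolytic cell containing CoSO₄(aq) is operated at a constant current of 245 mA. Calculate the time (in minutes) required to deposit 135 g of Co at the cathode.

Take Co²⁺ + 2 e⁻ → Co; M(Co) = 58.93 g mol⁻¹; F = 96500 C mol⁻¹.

n(Co) = m/M = 135 / 58.93 = 2.291 mol.
Each Co atom requires 2 electrons, so n(e⁻) = 2 × 2.291 = 4.582 mol.
Q = n(e⁻)·F = 4.582 × 96500 = 442100 C.
t = Q/I = 442100 / 0.2450 A = 1805000 s = 30100 min.

30100 min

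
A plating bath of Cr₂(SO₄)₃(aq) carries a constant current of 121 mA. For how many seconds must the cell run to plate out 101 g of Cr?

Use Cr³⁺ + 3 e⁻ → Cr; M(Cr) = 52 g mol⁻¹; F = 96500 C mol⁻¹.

4.65 × 10⁶ s

n(Cr) = m/M = 101 / 52 = 1.942 mol.
Each Cr atom requires 3 electrons, so n(e⁻) = 3 × 1.942 = 5.827 mol.
Q = n(e⁻)·F = 5.827 × 96500 = 562300 C.
t = Q/I = 562300 / 0.1210 A = 4647000 s.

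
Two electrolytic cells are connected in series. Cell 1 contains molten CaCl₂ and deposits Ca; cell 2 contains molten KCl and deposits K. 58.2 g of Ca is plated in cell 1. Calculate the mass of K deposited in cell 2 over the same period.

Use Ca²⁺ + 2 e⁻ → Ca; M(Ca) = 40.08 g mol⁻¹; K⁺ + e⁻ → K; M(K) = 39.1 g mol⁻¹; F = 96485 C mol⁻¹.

114 g

n(Ca) = 58.2 / 40.08 = 1.452 mol.
Since Ca²⁺ + 2 e⁻ → Ca, n(e⁻) passed = 2 × 1.452 = 2.904 mol.
Cells in series carry the same charge, so the same 2.904 mol of electrons passes through cell 2.
K⁺ + e⁻ → K, so n(K) = 2.904 / 1 = 2.904 mol.
m(K) = 2.904 × 39.1 = 114 g.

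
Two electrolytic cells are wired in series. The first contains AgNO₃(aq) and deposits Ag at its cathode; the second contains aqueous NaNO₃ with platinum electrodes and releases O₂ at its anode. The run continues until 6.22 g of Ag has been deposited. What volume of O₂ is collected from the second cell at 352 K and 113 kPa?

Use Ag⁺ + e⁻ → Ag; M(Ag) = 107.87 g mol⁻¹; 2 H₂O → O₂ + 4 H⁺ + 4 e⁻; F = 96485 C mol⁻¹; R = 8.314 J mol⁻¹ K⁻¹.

n(Ag) = 6.22 / 107.87 = 0.05766 mol, so n(e⁻) = 1 × 0.05766 = 0.05766 mol.
The cells are in series, so the same 0.05766 mol of electrons passes through the second cell.
2 H₂O → O₂ + 4 H⁺ + 4 e⁻ — 4 mol e⁻ per mol O₂, so n(O₂) = 0.05766/4 = 0.01442 mol.
V = nRT/P = (0.01442 × 8.314 × 352) / (113 × 10³) = 3.73 × 10⁻⁴ m³ = 0.373 L.

0.373 L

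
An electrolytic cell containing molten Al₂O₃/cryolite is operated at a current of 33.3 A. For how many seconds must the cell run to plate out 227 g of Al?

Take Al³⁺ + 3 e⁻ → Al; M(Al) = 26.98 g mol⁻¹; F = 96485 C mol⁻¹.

n(Al) = m/M = 227 / 26.98 = 8.414 mol.
Each Al atom requires 3 electrons, so n(e⁻) = 3 × 8.414 = 25.24 mol.
Q = n(e⁻)·F = 25.24 × 96485 = 2435000 C.
t = Q/I = 2435000 / 33.30 A = 73130 s.

73100 s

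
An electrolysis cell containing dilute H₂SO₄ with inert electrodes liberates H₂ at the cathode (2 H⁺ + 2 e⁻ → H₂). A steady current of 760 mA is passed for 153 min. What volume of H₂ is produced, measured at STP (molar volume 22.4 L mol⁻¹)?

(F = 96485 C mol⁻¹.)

0.810 L

Q = I·t = 0.7600 A × 9180.0 s = 6977 C.
n(e⁻) = Q/F = 6977 / 96485 = 0.07231 mol.
2 electrons are transferred per H₂ molecule, so n(H₂) = 0.07231 / 2 = 0.03615 mol.
V = n × V_m = 0.03615 × 22.4 = 0.810 L.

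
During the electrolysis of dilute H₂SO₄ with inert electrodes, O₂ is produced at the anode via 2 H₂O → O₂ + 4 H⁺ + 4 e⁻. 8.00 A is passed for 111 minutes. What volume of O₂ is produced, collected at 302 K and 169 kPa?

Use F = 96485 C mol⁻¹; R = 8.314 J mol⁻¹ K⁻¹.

Q = I·t = 8.000 A × 6660.0 s = 53280 C.
n(e⁻) = Q/F = 53280 / 96485 = 0.5522 mol.
4 electrons are transferred per O₂ molecule, so n(O₂) = 0.5522 / 4 = 0.1381 mol.
V = nRT/P = (0.1381 × 8.314 × 302) / (169 × 10³ Pa) = 0.00205 m³ = 2.05 L.

2.05 L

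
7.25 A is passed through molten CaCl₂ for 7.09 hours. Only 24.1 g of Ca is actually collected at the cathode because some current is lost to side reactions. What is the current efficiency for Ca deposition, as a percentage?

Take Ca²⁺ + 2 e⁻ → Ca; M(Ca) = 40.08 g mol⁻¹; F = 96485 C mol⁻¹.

62.7 %

Q = I·t = 7.250 × 25524 = 185000 C; n(e⁻) = 185000/96485 = 1.918 mol.
Theoretical n(Ca) = n(e⁻)/2 = 0.9590 mol, i.e. m_theo = 0.9590 × 40.08 = 38.43 g.
Efficiency = m_actual / m_theo = 24.1 / 38.43 = 62.7 %.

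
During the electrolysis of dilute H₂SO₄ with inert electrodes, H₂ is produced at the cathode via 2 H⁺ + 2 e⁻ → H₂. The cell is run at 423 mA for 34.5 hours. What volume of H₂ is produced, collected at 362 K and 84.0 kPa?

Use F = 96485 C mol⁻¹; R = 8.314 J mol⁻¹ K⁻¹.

Q = I·t = 0.4230 A × 124200 s = 52540 C.
n(e⁻) = Q/F = 52540 / 96485 = 0.5445 mol.
2 electrons are transferred per H₂ molecule, so n(H₂) = 0.5445 / 2 = 0.2723 mol.
V = nRT/P = (0.2723 × 8.314 × 362) / (84.0 × 10³ Pa) = 0.00975 m³ = 9.75 L.

9.75 L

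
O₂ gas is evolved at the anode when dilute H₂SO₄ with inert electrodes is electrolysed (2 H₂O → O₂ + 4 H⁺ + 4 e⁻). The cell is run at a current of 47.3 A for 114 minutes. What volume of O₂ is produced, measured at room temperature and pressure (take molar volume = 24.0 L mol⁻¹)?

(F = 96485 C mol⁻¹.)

20.1 L

Q = I·t = 47.30 A × 6840.0 s = 323500 C.
n(e⁻) = Q/F = 323500 / 96485 = 3.353 mol.
4 electrons are transferred per O₂ molecule, so n(O₂) = 3.353 / 4 = 0.8383 mol.
V = n × V_m = 0.8383 × 24.0 = 20.1 L.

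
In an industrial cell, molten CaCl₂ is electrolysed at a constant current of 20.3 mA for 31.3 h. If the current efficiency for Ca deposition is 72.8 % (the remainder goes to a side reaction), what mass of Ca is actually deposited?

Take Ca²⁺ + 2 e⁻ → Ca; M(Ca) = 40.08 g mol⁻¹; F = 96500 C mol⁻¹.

0.346 g

Q = I·t = 0.02030 × 112680 = 2287 C.
n(e⁻) = 2287/96500 = 0.02370 mol; theoretically n(Ca) = 0.02370/2 = 0.01185 mol, m_theo = 0.4750 g.
At 72.8 % efficiency, m_actual = 0.728 × 0.4750 = 0.346 g.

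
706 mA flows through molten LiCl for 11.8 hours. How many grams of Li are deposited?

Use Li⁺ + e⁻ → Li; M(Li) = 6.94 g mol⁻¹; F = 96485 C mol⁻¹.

2.16 g

Q = I·t = 0.7060 A × 42480 s = 29990 C.
n(e⁻) = Q/F = 29990 / 96485 = 0.3108 mol.
Li⁺ + e⁻ → Li, so n(Li) = n(e⁻)/1 = 0.3108 mol.
m = n·M = 0.3108 × 6.94 = 2.16 g.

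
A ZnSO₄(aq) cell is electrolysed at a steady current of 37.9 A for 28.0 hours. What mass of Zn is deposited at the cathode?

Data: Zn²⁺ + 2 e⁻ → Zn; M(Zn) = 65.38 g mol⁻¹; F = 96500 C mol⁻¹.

Q = I·t = 37.90 A × 100800 s = 3820000 C.
n(e⁻) = Q/F = 3820000 / 96500 = 39.59 mol.
Zn²⁺ + 2 e⁻ → Zn, so n(Zn) = n(e⁻)/2 = 19.79 mol.
m = n·M = 19.79 × 65.38 = 1290 g.

1290 g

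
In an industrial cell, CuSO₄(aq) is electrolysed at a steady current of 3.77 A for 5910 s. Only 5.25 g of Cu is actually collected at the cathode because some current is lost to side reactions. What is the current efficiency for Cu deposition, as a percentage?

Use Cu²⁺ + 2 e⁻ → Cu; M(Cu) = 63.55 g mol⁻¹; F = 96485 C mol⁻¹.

Q = I·t = 3.770 × 5910.0 = 22280 C; n(e⁻) = 22280/96485 = 0.2309 mol.
Theoretical n(Cu) = n(e⁻)/2 = 0.1155 mol, i.e. m_theo = 0.1155 × 63.55 = 7.338 g.
Efficiency = m_actual / m_theo = 5.25 / 7.338 = 71.5 %.

71.5 %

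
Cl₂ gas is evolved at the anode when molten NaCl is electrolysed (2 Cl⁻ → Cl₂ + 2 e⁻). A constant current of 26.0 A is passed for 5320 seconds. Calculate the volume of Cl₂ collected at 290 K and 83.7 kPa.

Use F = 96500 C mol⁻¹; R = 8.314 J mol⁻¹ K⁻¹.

20.6 L

Q = I·t = 26.00 A × 5320.0 s = 138300 C.
n(e⁻) = Q/F = 138300 / 96500 = 1.433 mol.
2 electrons are transferred per Cl₂ molecule, so n(Cl₂) = 1.433 / 2 = 0.7167 mol.
V = nRT/P = (0.7167 × 8.314 × 290) / (83.7 × 10³ Pa) = 0.0206 m³ = 20.6 L.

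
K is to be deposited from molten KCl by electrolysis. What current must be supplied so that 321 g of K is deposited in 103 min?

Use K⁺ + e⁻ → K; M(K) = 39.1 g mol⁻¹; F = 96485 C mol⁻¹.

n(K) = 321 / 39.1 = 8.210 mol.
n(e⁻) = 1 × 8.210 = 8.210 mol.
Q = n(e⁻)·F = 8.210 × 96485 = 792100 C.
I = Q/t = 792100 / 6180.0 s = 128 A.

128 A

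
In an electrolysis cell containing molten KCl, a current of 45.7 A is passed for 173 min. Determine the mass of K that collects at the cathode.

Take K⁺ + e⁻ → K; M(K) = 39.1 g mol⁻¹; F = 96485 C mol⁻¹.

Q = I·t = 45.70 A × 10380 s = 474400 C.
n(e⁻) = Q/F = 474400 / 96485 = 4.916 mol.
K⁺ + e⁻ → K, so n(K) = n(e⁻)/1 = 4.916 mol.
m = n·M = 4.916 × 39.1 = 192 g.

192 g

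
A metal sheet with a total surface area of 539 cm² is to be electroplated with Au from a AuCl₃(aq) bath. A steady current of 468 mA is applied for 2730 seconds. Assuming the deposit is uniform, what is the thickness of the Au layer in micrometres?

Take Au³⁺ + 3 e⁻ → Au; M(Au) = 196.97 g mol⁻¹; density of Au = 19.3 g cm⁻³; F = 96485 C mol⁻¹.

0.836 μm

Q = I·t = 0.4680 × 2730.0 = 1278 C; n(e⁻) = 0.01324 mol.
n(Au) = n(e⁻)/3 = 0.004414 mol, so m = 0.004414 × 196.97 = 0.8694 g.
Volume = m/ρ = 0.8694 / 19.3 = 0.04505 cm³.
Thickness = V/A = 0.04505 / 539 = 8.36 × 10⁻⁵ cm = 0.836 μm.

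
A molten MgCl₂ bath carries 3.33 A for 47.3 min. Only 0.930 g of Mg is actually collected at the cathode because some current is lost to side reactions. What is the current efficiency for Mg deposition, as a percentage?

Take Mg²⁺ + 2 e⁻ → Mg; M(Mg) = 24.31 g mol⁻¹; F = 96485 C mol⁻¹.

78.1 %

Q = I·t = 3.330 × 2838.0 = 9451 C; n(e⁻) = 9451/96485 = 0.09795 mol.
Theoretical n(Mg) = n(e⁻)/2 = 0.04897 mol, i.e. m_theo = 0.04897 × 24.31 = 1.191 g.
Efficiency = m_actual / m_theo = 0.930 / 1.191 = 78.1 %.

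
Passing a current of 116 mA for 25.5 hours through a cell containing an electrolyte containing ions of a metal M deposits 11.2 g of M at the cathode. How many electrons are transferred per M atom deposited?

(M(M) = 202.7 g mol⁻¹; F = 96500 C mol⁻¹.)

2

Q = I·t = 0.1160 A × 91800 s = 10650 C, so n(e⁻) = 10650/96500 = 0.1104 mol.
n(M) deposited = 11.2 / 202.7 = 0.05525 mol.
Electrons per atom = n(e⁻)/n(M) = 0.1104 / 0.05525 = 2.00 ≈ 2, so the ion is M²⁺.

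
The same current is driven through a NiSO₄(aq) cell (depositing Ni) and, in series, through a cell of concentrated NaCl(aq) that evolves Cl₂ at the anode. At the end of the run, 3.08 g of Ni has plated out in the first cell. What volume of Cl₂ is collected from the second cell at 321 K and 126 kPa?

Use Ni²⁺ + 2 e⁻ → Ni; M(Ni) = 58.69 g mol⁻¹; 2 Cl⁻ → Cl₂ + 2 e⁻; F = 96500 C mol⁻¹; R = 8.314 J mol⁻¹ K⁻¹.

1.11 L

n(Ni) = 3.08 / 58.69 = 0.05248 mol, so n(e⁻) = 2 × 0.05248 = 0.1050 mol.
The cells are in series, so the same 0.1050 mol of electrons passes through the second cell.
2 Cl⁻ → Cl₂ + 2 e⁻ — 2 mol e⁻ per mol Cl₂, so n(Cl₂) = 0.1050/2 = 0.05248 mol.
V = nRT/P = (0.05248 × 8.314 × 321) / (126 × 10³) = 0.00111 m³ = 1.11 L.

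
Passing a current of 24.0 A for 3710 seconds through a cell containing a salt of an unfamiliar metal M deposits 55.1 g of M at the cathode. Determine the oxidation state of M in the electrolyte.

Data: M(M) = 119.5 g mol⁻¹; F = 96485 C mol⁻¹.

+2

Q = I·t = 24.00 A × 3710.0 s = 89040 C, so n(e⁻) = 89040/96485 = 0.9228 mol.
n(M) deposited = 55.1 / 119.5 = 0.4611 mol.
Electrons per atom = n(e⁻)/n(M) = 0.9228 / 0.4611 = 2.00 ≈ 2, so the ion is M²⁺.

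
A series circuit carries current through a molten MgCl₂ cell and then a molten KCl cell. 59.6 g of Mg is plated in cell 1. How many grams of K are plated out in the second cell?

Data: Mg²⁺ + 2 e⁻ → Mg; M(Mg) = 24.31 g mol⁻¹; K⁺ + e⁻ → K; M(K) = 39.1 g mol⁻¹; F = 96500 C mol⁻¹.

192 g

n(Mg) = 59.6 / 24.31 = 2.452 mol.
Since Mg²⁺ + 2 e⁻ → Mg, n(e⁻) passed = 2 × 2.452 = 4.903 mol.
Cells in series carry the same charge, so the same 4.903 mol of electrons passes through cell 2.
K⁺ + e⁻ → K, so n(K) = 4.903 / 1 = 4.903 mol.
m(K) = 4.903 × 39.1 = 192 g.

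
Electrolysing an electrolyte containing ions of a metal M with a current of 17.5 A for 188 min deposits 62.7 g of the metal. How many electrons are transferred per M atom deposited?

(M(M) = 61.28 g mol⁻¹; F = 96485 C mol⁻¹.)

2

Q = I·t = 17.50 A × 11280 s = 197400 C, so n(e⁻) = 197400/96485 = 2.046 mol.
n(M) deposited = 62.7 / 61.28 = 1.023 mol.
Electrons per atom = n(e⁻)/n(M) = 2.046 / 1.023 = 2.00 ≈ 2, so the ion is M²⁺.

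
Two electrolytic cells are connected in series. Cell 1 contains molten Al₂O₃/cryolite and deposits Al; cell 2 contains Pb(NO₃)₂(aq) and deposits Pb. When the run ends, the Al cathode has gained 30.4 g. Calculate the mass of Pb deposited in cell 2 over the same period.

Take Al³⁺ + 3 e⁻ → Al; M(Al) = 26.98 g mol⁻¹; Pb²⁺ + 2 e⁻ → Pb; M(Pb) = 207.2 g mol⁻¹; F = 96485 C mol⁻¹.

n(Al) = 30.4 / 26.98 = 1.127 mol.
Since Al³⁺ + 3 e⁻ → Al, n(e⁻) passed = 3 × 1.127 = 3.380 mol.
Cells in series carry the same charge, so the same 3.380 mol of electrons passes through cell 2.
Pb²⁺ + 2 e⁻ → Pb, so n(Pb) = 3.380 / 2 = 1.690 mol.
m(Pb) = 1.690 × 207.2 = 350 g.

350 g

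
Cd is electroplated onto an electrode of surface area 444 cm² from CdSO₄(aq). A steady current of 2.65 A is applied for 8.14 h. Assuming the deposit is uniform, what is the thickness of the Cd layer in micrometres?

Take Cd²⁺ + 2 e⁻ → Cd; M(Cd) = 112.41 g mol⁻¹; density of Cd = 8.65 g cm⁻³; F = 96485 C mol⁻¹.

Q = I·t = 2.650 × 29304 = 77660 C; n(e⁻) = 0.8048 mol.
n(Cd) = n(e⁻)/2 = 0.4024 mol, so m = 0.4024 × 112.41 = 45.24 g.
Volume = m/ρ = 45.24 / 8.65 = 5.230 cm³.
Thickness = V/A = 5.230 / 444 = 0.0118 cm = 118 μm.

118 μm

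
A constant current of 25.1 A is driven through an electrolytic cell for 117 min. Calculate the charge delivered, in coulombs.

1.76 × 10⁵ C

Q = I·t = 25.10 A × 7020.0 s = 1.76 × 10⁵ C.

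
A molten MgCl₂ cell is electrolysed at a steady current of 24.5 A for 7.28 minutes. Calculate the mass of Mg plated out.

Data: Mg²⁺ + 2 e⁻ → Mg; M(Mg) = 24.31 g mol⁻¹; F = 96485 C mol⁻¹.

1.35 g

Q = I·t = 24.50 A × 436.80 s = 10700 C.
n(e⁻) = Q/F = 10700 / 96485 = 0.1109 mol.
Mg²⁺ + 2 e⁻ → Mg, so n(Mg) = n(e⁻)/2 = 0.05546 mol.
m = n·M = 0.05546 × 24.31 = 1.35 g.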